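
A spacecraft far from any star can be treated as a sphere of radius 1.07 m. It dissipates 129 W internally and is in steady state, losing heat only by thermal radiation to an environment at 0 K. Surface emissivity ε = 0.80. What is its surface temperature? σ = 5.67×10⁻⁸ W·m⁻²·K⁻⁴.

T ≈ 119 K

Steady state: internal power = radiated power, P = εσA T⁴.
Radiating area A = 4πr² = 14.39 m².
T⁴ = P/(εσA) = 129/(0.80·5.67×10⁻⁸·14.39) = 1.977×10⁸ K⁴.
T = (1.977×10⁸)^(1/4).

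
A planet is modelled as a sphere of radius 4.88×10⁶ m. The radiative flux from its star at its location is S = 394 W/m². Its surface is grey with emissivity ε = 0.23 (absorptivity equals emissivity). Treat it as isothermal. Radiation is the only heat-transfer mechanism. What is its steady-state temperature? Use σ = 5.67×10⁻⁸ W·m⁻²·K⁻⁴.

T ≈ 204 K

At equilibrium, absorbed power = emitted power.
Absorbing cross-section = πr² = 7.482×10¹³ m²; emitting surface = 4πr² = 2.993×10¹⁴ m² (ratio 4).
εS·A_cross = εσ·A_surf·T⁴  ⇒  T⁴ = S/(4σ)   (ε cancels).
T⁴ = 394/(4·5.67×10⁻⁸) = 1.737×10⁹ K⁴.
T = (1.737×10⁹)^(1/4).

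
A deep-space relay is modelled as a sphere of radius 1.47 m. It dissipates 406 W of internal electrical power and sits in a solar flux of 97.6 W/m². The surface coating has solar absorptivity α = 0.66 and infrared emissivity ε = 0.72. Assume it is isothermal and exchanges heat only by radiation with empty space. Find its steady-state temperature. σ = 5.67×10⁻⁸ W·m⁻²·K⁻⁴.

At steady state, absorbed solar power + internal power = radiated power.
Absorbed: α·S·A_cross = 0.66·97.6·6.789 = 437.3 W (cross-section πr²).
Total input = 437.3 + 406 = 843.3 W.
Radiated: εσ·A_surf·T⁴ with A_surf = 4πr² = 27.15 m².
T⁴ = 843.3/(0.72·5.67×10⁻⁸·27.15) = 7.607×10⁸ K⁴.

T ≈ 166 K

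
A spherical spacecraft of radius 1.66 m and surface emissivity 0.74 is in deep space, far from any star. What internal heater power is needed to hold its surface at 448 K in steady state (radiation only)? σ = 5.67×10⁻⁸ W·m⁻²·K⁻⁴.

P ≈ 58500 W

P = εσ·4πr²·T⁴.
4πr² = 34.63 m²; T⁴ = 4.028×10¹⁰ K⁴.
P = 0.74·5.67×10⁻⁸·34.63·4.028×10¹⁰.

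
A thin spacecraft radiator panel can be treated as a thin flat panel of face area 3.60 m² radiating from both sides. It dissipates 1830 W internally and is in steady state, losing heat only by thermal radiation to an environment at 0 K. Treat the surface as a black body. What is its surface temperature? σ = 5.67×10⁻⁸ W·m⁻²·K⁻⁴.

Steady state: internal power = radiated power, P = εσA T⁴.
Radiating area A = 2·3.60 = 7.200 m².
T⁴ = P/(εσA) = 1830/(1.0·5.67×10⁻⁸·7.200) = 4.483×10⁹ K⁴.
T = (4.483×10⁹)^(1/4).

T ≈ 259 K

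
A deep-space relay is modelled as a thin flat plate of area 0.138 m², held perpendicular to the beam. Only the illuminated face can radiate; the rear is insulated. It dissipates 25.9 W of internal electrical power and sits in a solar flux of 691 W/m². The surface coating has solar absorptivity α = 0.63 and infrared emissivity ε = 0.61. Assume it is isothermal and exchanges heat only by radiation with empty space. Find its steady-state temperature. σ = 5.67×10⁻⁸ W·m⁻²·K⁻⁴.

At steady state, absorbed solar power + internal power = radiated power.
Absorbed: α·S·A_cross = 0.63·691·0.1380 = 60.08 W (cross-section A).
Total input = 60.08 + 25.9 = 85.98 W.
Radiated: εσ·A_surf·T⁴ with A_surf = A = 0.1380 m².
T⁴ = 85.98/(0.61·5.67×10⁻⁸·0.1380) = 1.801×10¹⁰ K⁴.

T ≈ 366 K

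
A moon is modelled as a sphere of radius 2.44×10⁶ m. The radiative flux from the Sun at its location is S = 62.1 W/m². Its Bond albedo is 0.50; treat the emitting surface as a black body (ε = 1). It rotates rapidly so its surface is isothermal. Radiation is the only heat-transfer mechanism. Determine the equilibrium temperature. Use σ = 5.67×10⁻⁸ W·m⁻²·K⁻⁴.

At equilibrium, absorbed power = emitted power.
Absorbing cross-section = πr² = 1.870×10¹³ m²; emitting surface = 4πr² = 7.482×10¹³ m² (ratio 4).
(1−a)S·A_cross = εσ·A_surf·T⁴  ⇒  T⁴ = (1−a)S/(4σ).
T⁴ = 0.500·62.1/(4·5.67×10⁻⁸) = 1.369×10⁸ K⁴.
T = (1.369×10⁸)^(1/4).

T ≈ 108 K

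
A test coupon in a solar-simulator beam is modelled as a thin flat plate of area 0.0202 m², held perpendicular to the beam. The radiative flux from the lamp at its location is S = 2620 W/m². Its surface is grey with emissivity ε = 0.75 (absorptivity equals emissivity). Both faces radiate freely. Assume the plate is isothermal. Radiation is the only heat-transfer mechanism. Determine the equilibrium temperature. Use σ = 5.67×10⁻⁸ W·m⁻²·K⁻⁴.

T ≈ 390 K

At equilibrium, absorbed power = emitted power.
Absorbing cross-section = A = 0.02020 m²; emitting surface = 2A = 0.04040 m² (ratio 2).
εS·A_cross = εσ·A_surf·T⁴  ⇒  T⁴ = S/(2σ)   (ε cancels).
T⁴ = 2620/(2·5.67×10⁻⁸) = 2.310×10¹⁰ K⁴.
T = (2.310×10¹⁰)^(1/4).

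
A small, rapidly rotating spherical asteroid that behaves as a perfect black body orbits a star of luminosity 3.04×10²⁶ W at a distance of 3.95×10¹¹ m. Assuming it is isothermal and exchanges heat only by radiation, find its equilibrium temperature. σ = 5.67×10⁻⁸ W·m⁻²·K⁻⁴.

First find the stellar flux at distance d: S = L/(4πd²) = 3.04×10²⁶/(4π·(3.95×10¹¹)²) = 155.0 W/m².
For an isothermal sphere, absorbed (1−a)S·πr² = emitted σ·4πr²·T⁴, so T⁴ = (1−a)S/(4σ).
T⁴ = 1.00·155.0/(4·5.67×10⁻⁸) = 6.836×10⁸ K⁴.

T ≈ 162 K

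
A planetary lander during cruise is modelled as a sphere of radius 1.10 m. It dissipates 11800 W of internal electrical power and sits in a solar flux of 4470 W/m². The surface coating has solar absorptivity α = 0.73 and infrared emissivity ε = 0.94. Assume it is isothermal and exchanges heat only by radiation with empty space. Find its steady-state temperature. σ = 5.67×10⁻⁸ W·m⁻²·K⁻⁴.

At steady state, absorbed solar power + internal power = radiated power.
Absorbed: α·S·A_cross = 0.73·4470·3.801 = 12400 W (cross-section πr²).
Total input = 12400 + 11800 = 24200 W.
Radiated: εσ·A_surf·T⁴ with A_surf = 4πr² = 15.21 m².
T⁴ = 24200/(0.94·5.67×10⁻⁸·15.21) = 2.987×10¹⁰ K⁴.

T ≈ 416 K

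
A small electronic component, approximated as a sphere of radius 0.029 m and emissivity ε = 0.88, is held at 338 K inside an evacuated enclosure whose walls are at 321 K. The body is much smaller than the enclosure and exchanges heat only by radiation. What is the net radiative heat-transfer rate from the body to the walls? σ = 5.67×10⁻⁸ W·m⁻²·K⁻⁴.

P_net ≈ 1.28 W

For a small grey body in a large enclosure: P_net = εσA(T_body⁴ − T_wall⁴).
A = 4πr² = 0.01057 m²; T_body⁴ − T_wall⁴ = 1.305×10¹⁰ − 1.062×10¹⁰ = 2.434×10⁹ K⁴.
|P_net| = 0.88·5.67×10⁻⁸·0.01057·2.434×10⁹.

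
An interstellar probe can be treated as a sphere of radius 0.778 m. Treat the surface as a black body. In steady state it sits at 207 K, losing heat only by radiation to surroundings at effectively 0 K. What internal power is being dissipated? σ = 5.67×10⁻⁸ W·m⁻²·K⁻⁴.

Steady state: P = εσA T⁴.
A = 4πr² = 7.606 m²; T⁴ = (207)⁴ = 1.836×10⁹ K⁴.
P = 1.0 × 5.67×10⁻⁸ × 7.606 × 1.836×10⁹.

P ≈ 792 W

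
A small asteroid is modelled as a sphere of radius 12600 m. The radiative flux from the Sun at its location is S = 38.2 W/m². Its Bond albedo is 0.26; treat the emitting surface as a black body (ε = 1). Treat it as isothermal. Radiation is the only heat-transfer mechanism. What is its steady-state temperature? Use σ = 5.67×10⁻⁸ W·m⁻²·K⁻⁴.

T ≈ 106 K

At equilibrium, absorbed power = emitted power.
Absorbing cross-section = πr² = 4.988×10⁸ m²; emitting surface = 4πr² = 1.995×10⁹ m² (ratio 4).
(1−a)S·A_cross = εσ·A_surf·T⁴  ⇒  T⁴ = (1−a)S/(4σ).
T⁴ = 0.740·38.2/(4·5.67×10⁻⁸) = 1.246×10⁸ K⁴.
T = (1.246×10⁸)^(1/4).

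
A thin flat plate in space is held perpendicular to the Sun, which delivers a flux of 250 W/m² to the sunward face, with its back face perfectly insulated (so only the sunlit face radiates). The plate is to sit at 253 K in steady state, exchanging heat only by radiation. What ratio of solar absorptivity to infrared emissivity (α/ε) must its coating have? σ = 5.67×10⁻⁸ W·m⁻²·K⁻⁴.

Balance: αS·A = εσ·1A·T⁴ ⇒ α/ε = σT⁴/S.
α/ε = 5.67×10⁻⁸·(253)⁴/250 = 5.67×10⁻⁸·4.097×10⁹/250.

α/ε ≈ 0.929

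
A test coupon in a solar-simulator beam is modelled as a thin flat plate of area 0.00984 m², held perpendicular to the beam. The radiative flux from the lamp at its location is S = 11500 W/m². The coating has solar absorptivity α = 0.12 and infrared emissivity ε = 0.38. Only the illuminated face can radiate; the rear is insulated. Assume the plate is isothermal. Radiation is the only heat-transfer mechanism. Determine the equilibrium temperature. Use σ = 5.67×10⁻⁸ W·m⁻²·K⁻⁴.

At equilibrium, absorbed power = emitted power.
Absorbing cross-section = A = 0.009840 m²; emitting surface = A = 0.009840 m² (ratio 1).
αS·A_cross = εσ·A_surf·T⁴  ⇒  T⁴ = αS/(ε·1σ).
T⁴ = 0.120·11500/(0.38·1·5.67×10⁻⁸) = 6.405×10¹⁰ K⁴.
T = (6.405×10¹⁰)^(1/4).

T ≈ 503 K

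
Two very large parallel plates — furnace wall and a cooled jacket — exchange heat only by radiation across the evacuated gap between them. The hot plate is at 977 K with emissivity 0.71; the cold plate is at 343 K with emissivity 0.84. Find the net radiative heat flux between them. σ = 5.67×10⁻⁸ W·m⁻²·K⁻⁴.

q ≈ 31800 W/m²

For two infinite grey parallel plates, q = σ(T₁⁴ − T₂⁴)/(1/ε₁ + 1/ε₂ − 1).
T₁⁴ − T₂⁴ = 9.111×10¹¹ − 1.384×10¹⁰ = 8.973×10¹¹ K⁴.
1/ε₁ + 1/ε₂ − 1 = 1.408 + 1.190 − 1 = 1.599.
q = 5.67×10⁻⁸ × 8.973×10¹¹ / 1.599.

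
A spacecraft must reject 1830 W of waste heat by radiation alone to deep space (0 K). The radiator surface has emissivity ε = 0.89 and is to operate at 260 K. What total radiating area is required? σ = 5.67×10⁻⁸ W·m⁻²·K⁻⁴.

P = εσA T⁴ ⇒ A = P/(εσT⁴).
T⁴ = 4.570×10⁹ K⁴.
A = 1830/(0.89 × 5.67×10⁻⁸ × 4.570×10⁹).

A ≈ 7.94 m²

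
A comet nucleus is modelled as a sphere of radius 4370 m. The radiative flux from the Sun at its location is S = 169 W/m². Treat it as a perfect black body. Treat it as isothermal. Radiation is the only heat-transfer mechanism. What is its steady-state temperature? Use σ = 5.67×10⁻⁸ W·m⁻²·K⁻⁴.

At equilibrium, absorbed power = emitted power.
Absorbing cross-section = πr² = 5.999×10⁷ m²; emitting surface = 4πr² = 2.400×10⁸ m² (ratio 4).
S·A_cross = εσ·A_surf·T⁴  ⇒  T⁴ = S/(4σ).
T⁴ = 1.00·169/(4·5.67×10⁻⁸) = 7.451×10⁸ K⁴.
T = (7.451×10⁸)^(1/4).

T ≈ 165 K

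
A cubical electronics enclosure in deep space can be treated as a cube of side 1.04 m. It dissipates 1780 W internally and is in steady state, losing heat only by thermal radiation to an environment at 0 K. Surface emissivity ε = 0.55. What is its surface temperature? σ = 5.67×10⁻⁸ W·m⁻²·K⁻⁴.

T ≈ 306 K

Steady state: internal power = radiated power, P = εσA T⁴.
Radiating area A = 6L² = 6.490 m².
T⁴ = P/(εσA) = 1780/(0.55·5.67×10⁻⁸·6.490) = 8.795×10⁹ K⁴.
T = (8.795×10⁹)^(1/4).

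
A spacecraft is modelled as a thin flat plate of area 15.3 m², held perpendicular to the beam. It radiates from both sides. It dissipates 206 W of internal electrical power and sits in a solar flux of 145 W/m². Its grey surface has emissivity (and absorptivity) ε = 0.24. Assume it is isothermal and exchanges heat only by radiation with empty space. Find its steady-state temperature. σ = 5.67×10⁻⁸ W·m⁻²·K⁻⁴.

At steady state, absorbed solar power + internal power = radiated power.
Absorbed: α·S·A_cross = 0.24·145·15.30 = 532.4 W (cross-section A).
Total input = 532.4 + 206 = 738.4 W.
Radiated: εσ·A_surf·T⁴ with A_surf = 2A = 30.60 m².
T⁴ = 738.4/(0.24·5.67×10⁻⁸·30.60) = 1.773×10⁹ K⁴.

T ≈ 205 K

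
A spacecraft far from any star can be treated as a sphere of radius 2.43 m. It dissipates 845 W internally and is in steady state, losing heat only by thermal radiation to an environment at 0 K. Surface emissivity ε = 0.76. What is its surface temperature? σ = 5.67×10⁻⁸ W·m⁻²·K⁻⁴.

Steady state: internal power = radiated power, P = εσA T⁴.
Radiating area A = 4πr² = 74.20 m².
T⁴ = P/(εσA) = 845/(0.76·5.67×10⁻⁸·74.20) = 2.643×10⁸ K⁴.
T = (2.643×10⁸)^(1/4).

T ≈ 127 K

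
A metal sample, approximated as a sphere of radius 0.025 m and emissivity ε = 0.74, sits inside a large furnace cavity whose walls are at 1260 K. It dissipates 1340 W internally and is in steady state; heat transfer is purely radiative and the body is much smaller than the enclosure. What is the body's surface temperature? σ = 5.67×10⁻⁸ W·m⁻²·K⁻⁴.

For a small grey body in a large enclosure, net radiated power = εσA(T⁴ − T_w⁴).
Steady state: P = εσA(T⁴ − T_w⁴) with A = 4πr² = 0.007854 m².
T⁴ = P/(εσA) + T_w⁴ = 1340/(0.74·5.67×10⁻⁸·0.007854) + (1260)⁴
    = 4.066×10¹² + 2.520×10¹² = 6.587×10¹² K⁴.

T ≈ 1600 K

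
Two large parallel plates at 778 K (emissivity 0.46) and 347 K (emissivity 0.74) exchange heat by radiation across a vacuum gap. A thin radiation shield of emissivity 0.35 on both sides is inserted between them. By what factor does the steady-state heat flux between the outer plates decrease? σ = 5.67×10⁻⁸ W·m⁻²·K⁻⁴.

Without shield: q₀ = σΔ(T⁴)/(1/ε₁+1/ε₂−1) with denominator 2.525.
With shield the two gaps are in series; the resistances add: (1/ε₁+1/ε_s−1)+(1/ε_s+1/ε₂−1) = 4.031+3.208 = 7.240.
Heat-flux ratio q₀/q = 7.240/2.525.

factor ≈ 2.87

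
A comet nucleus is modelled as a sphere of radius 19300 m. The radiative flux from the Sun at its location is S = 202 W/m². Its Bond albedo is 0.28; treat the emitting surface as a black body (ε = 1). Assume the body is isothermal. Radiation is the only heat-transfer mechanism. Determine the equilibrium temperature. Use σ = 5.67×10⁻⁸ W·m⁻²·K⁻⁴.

T ≈ 159 K

At equilibrium, absorbed power = emitted power.
Absorbing cross-section = πr² = 1.170×10⁹ m²; emitting surface = 4πr² = 4.681×10⁹ m² (ratio 4).
(1−a)S·A_cross = εσ·A_surf·T⁴  ⇒  T⁴ = (1−a)S/(4σ).
T⁴ = 0.720·202/(4·5.67×10⁻⁸) = 6.413×10⁸ K⁴.
T = (6.413×10⁸)^(1/4).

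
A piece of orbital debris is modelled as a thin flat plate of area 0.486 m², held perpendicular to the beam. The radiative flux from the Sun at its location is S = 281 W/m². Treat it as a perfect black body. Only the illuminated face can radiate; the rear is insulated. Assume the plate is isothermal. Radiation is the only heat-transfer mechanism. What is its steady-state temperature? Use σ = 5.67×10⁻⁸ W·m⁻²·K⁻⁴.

T ≈ 265 K

At equilibrium, absorbed power = emitted power.
Absorbing cross-section = A = 0.4860 m²; emitting surface = A = 0.4860 m² (ratio 1).
S·A_cross = εσ·A_surf·T⁴  ⇒  T⁴ = S/(1σ).
T⁴ = 1.00·281/(1·5.67×10⁻⁸) = 4.956×10⁹ K⁴.
T = (4.956×10⁹)^(1/4).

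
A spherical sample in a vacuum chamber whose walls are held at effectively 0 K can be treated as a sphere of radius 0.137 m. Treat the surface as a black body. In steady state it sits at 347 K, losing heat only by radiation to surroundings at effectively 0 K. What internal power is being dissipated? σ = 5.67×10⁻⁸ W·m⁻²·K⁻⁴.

Steady state: P = εσA T⁴.
A = 4πr² = 0.2359 m²; T⁴ = (347)⁴ = 1.450×10¹⁰ K⁴.
P = 1.0 × 5.67×10⁻⁸ × 0.2359 × 1.450×10¹⁰.

P ≈ 194 W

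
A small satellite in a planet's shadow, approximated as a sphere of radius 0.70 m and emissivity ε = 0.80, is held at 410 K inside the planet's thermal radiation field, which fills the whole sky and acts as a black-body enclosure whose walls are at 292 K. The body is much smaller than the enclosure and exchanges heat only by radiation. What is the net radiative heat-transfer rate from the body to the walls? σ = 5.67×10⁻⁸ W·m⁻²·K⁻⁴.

For a small grey body in a large enclosure: P_net = εσA(T_body⁴ − T_wall⁴).
A = 4πr² = 6.158 m²; T_body⁴ − T_wall⁴ = 2.826×10¹⁰ − 7.270×10⁹ = 2.099×10¹⁰ K⁴.
|P_net| = 0.80·5.67×10⁻⁸·6.158·2.099×10¹⁰.

P_net ≈ 5860 W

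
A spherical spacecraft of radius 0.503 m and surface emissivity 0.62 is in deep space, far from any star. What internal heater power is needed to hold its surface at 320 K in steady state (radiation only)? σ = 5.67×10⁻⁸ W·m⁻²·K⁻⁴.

P = εσ·4πr²·T⁴.
4πr² = 3.179 m²; T⁴ = 1.049×10¹⁰ K⁴.
P = 0.62·5.67×10⁻⁸·3.179·1.049×10¹⁰.

P ≈ 1170 W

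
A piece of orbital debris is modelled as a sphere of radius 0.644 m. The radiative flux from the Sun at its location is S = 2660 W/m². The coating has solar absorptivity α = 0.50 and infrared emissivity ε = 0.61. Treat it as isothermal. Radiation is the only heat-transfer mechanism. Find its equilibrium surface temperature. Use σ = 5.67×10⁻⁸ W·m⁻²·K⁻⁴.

At equilibrium, absorbed power = emitted power.
Absorbing cross-section = πr² = 1.303 m²; emitting surface = 4πr² = 5.212 m² (ratio 4).
αS·A_cross = εσ·A_surf·T⁴  ⇒  T⁴ = αS/(ε·4σ).
T⁴ = 0.500·2660/(0.61·4·5.67×10⁻⁸) = 9.613×10⁹ K⁴.
T = (9.613×10⁹)^(1/4).

T ≈ 313 K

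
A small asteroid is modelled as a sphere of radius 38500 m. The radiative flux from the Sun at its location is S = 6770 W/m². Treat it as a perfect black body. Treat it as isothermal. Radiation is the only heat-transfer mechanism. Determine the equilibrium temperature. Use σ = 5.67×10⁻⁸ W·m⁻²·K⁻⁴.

T ≈ 416 K

At equilibrium, absorbed power = emitted power.
Absorbing cross-section = πr² = 4.657×10⁹ m²; emitting surface = 4πr² = 1.863×10¹⁰ m² (ratio 4).
S·A_cross = εσ·A_surf·T⁴  ⇒  T⁴ = S/(4σ).
T⁴ = 1.00·6770/(4·5.67×10⁻⁸) = 2.985×10¹⁰ K⁴.
T = (2.985×10¹⁰)^(1/4).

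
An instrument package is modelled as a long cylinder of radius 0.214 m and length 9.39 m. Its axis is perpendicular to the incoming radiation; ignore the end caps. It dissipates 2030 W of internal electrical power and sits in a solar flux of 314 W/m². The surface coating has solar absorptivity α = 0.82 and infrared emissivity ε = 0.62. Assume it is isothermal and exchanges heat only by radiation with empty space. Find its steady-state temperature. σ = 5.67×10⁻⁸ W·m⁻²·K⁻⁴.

At steady state, absorbed solar power + internal power = radiated power.
Absorbed: α·S·A_cross = 0.82·314·4.019 = 1035 W (cross-section 2rL).
Total input = 1035 + 2030 = 3065 W.
Radiated: εσ·A_surf·T⁴ with A_surf = 2πrL = 12.63 m².
T⁴ = 3065/(0.62·5.67×10⁻⁸·12.63) = 6.905×10⁹ K⁴.

T ≈ 288 K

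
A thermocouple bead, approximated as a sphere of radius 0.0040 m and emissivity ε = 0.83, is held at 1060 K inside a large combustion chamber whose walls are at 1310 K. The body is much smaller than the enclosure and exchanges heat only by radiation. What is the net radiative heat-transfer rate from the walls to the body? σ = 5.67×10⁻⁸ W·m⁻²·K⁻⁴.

For a small grey body in a large enclosure: P_net = εσA(T_body⁴ − T_wall⁴).
A = 4πr² = 2.011×10⁻⁴ m²; T_body⁴ − T_wall⁴ = 1.262×10¹² − 2.945×10¹² = -1.683×10¹² K⁴.
|P_net| = 0.83·5.67×10⁻⁸·2.011×10⁻⁴·1.683×10¹².

P_net ≈ 15.9 W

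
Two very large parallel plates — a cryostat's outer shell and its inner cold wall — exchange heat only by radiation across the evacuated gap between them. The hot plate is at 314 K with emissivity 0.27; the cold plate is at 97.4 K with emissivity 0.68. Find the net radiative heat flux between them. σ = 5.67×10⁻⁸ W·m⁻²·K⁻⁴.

For two infinite grey parallel plates, q = σ(T₁⁴ − T₂⁴)/(1/ε₁ + 1/ε₂ − 1).
T₁⁴ − T₂⁴ = 9.721×10⁹ − 9.000×10⁷ = 9.631×10⁹ K⁴.
1/ε₁ + 1/ε₂ − 1 = 3.704 + 1.471 − 1 = 4.174.
q = 5.67×10⁻⁸ × 9.631×10⁹ / 4.174.

q ≈ 131 W/m²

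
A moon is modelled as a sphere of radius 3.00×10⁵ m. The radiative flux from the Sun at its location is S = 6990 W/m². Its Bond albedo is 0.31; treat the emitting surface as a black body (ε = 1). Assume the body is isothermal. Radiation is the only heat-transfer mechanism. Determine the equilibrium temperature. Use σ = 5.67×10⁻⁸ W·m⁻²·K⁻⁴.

T ≈ 382 K

At equilibrium, absorbed power = emitted power.
Absorbing cross-section = πr² = 2.827×10¹¹ m²; emitting surface = 4πr² = 1.131×10¹² m² (ratio 4).
(1−a)S·A_cross = εσ·A_surf·T⁴  ⇒  T⁴ = (1−a)S/(4σ).
T⁴ = 0.690·6990/(4·5.67×10⁻⁸) = 2.127×10¹⁰ K⁴.
T = (2.127×10¹⁰)^(1/4).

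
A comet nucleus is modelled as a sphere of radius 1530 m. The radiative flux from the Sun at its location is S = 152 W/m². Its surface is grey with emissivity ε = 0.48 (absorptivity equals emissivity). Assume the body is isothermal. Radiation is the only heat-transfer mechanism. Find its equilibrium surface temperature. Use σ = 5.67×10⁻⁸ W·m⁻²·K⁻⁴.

T ≈ 161 K

At equilibrium, absorbed power = emitted power.
Absorbing cross-section = πr² = 7.354×10⁶ m²; emitting surface = 4πr² = 2.942×10⁷ m² (ratio 4).
εS·A_cross = εσ·A_surf·T⁴  ⇒  T⁴ = S/(4σ)   (ε cancels).
T⁴ = 152/(4·5.67×10⁻⁸) = 6.702×10⁸ K⁴.
T = (6.702×10⁸)^(1/4).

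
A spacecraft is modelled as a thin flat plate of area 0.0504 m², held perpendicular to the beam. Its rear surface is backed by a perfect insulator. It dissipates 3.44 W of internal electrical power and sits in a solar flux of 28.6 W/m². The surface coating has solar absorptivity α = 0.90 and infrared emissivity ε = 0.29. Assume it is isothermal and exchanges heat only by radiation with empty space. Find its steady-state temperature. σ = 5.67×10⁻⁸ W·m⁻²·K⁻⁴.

At steady state, absorbed solar power + internal power = radiated power.
Absorbed: α·S·A_cross = 0.90·28.6·0.05040 = 1.297 W (cross-section A).
Total input = 1.297 + 3.44 = 4.737 W.
Radiated: εσ·A_surf·T⁴ with A_surf = A = 0.05040 m².
T⁴ = 4.737/(0.29·5.67×10⁻⁸·0.05040) = 5.716×10⁹ K⁴.

T ≈ 275 K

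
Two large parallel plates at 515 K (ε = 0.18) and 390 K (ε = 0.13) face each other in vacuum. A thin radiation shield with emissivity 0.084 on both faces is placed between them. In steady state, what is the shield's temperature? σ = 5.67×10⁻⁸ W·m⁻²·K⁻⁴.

In steady state the net flux on the hot side equals that on the cold side.
σ(T₁⁴−T_s⁴)/D₁ = σ(T_s⁴−T₂⁴)/D₂, with D₁ = 1/ε₁+1/ε_s−1 = 16.46, D₂ = 1/ε_s+1/ε₂−1 = 18.60.
Solve for T_s⁴: T_s⁴ = (D₂·T₁⁴ + D₁·T₂⁴)/(D₁+D₂) = 4.818×10¹⁰ K⁴.

T_s ≈ 469 K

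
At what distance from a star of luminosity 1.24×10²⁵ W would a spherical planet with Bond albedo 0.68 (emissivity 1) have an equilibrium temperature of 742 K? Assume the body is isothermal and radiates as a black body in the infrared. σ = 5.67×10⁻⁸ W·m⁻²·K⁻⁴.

For an isothermal black-emitting sphere, (1−a)S·πr² = σ·4πr²·T⁴ ⇒ S = 4σT⁴/(1−a).
S = 4·5.67×10⁻⁸·(742)⁴/0.320 = 2.148×10⁵ W/m².
Flux falls as S = L/(4πd²), so d = √(L/(4πS)) = √(1.24×10²⁵/(4π·2.148×10⁵)).

d ≈ 2.14×10⁹ m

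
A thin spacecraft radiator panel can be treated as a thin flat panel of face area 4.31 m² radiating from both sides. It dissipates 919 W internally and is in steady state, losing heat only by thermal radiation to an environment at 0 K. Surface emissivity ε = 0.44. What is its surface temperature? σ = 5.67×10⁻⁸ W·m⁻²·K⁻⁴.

Steady state: internal power = radiated power, P = εσA T⁴.
Radiating area A = 2·4.31 = 8.620 m².
T⁴ = P/(εσA) = 919/(0.44·5.67×10⁻⁸·8.620) = 4.273×10⁹ K⁴.
T = (4.273×10⁹)^(1/4).

T ≈ 256 K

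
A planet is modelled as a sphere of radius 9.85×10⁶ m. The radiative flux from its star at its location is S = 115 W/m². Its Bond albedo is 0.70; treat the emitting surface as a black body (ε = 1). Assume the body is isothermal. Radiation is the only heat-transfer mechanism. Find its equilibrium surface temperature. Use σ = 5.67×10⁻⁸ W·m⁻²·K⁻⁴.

At equilibrium, absorbed power = emitted power.
Absorbing cross-section = πr² = 3.048×10¹⁴ m²; emitting surface = 4πr² = 1.219×10¹⁵ m² (ratio 4).
(1−a)S·A_cross = εσ·A_surf·T⁴  ⇒  T⁴ = (1−a)S/(4σ).
T⁴ = 0.300·115/(4·5.67×10⁻⁸) = 1.521×10⁸ K⁴.
T = (1.521×10⁸)^(1/4).

T ≈ 111 K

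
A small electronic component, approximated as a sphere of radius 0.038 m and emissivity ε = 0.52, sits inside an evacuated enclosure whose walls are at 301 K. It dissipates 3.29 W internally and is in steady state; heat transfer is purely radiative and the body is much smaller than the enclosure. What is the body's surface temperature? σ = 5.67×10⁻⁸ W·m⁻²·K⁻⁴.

T ≈ 346 K

For a small grey body in a large enclosure, net radiated power = εσA(T⁴ − T_w⁴).
Steady state: P = εσA(T⁴ − T_w⁴) with A = 4πr² = 0.01815 m².
T⁴ = P/(εσA) + T_w⁴ = 3.29/(0.52·5.67×10⁻⁸·0.01815) + (301)⁴
    = 6.149×10⁹ + 8.209×10⁹ = 1.436×10¹⁰ K⁴.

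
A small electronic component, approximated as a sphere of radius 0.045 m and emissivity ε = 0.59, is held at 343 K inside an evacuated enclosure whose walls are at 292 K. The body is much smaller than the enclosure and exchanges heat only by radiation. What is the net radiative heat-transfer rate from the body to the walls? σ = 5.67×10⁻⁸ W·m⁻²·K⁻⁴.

P_net ≈ 5.59 W

For a small grey body in a large enclosure: P_net = εσA(T_body⁴ − T_wall⁴).
A = 4πr² = 0.02545 m²; T_body⁴ − T_wall⁴ = 1.384×10¹⁰ − 7.270×10⁹ = 6.571×10⁹ K⁴.
|P_net| = 0.59·5.67×10⁻⁸·0.02545·6.571×10⁹.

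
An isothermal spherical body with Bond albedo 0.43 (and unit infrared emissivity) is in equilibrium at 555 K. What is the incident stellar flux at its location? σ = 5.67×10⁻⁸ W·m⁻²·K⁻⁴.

S ≈ 37800 W/m²

(1−a)S·πr² = σ·4πr²·T⁴ ⇒ S = 4σT⁴/(1−a).
S = 4·5.67×10⁻⁸·9.488×10¹⁰/0.570.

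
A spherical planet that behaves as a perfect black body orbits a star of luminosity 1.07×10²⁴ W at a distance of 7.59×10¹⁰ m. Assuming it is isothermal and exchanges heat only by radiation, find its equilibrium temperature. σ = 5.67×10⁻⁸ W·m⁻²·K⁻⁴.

First find the stellar flux at distance d: S = L/(4πd²) = 1.07×10²⁴/(4π·(7.59×10¹⁰)²) = 14.78 W/m².
For an isothermal sphere, absorbed (1−a)S·πr² = emitted σ·4πr²·T⁴, so T⁴ = (1−a)S/(4σ).
T⁴ = 1.00·14.78/(4·5.67×10⁻⁸) = 6.517×10⁷ K⁴.

T ≈ 89.8 K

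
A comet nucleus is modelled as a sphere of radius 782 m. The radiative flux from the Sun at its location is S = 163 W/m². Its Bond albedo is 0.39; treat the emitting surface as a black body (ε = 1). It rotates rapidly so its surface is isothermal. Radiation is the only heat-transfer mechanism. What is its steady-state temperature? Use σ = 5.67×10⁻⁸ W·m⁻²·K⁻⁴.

T ≈ 145 K

At equilibrium, absorbed power = emitted power.
Absorbing cross-section = πr² = 1.921×10⁶ m²; emitting surface = 4πr² = 7.685×10⁶ m² (ratio 4).
(1−a)S·A_cross = εσ·A_surf·T⁴  ⇒  T⁴ = (1−a)S/(4σ).
T⁴ = 0.610·163/(4·5.67×10⁻⁸) = 4.384×10⁸ K⁴.
T = (4.384×10⁸)^(1/4).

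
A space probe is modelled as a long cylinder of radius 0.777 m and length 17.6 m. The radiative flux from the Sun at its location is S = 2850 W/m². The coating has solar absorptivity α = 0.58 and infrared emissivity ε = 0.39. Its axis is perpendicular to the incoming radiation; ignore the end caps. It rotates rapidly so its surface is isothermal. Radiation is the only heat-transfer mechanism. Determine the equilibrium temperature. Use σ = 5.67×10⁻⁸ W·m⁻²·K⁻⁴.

At equilibrium, absorbed power = emitted power.
Absorbing cross-section = 2rL = 27.35 m²; emitting surface = 2πrL = 85.92 m² (ratio π).
αS·A_cross = εσ·A_surf·T⁴  ⇒  T⁴ = αS/(ε·πσ).
T⁴ = 0.580·2850/(0.39·π·5.67×10⁻⁸) = 2.379×10¹⁰ K⁴.
T = (2.379×10¹⁰)^(1/4).

T ≈ 393 K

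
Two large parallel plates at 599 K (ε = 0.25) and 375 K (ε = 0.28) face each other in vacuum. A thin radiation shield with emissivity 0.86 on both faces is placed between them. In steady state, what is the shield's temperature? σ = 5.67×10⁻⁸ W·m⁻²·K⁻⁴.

In steady state the net flux on the hot side equals that on the cold side.
σ(T₁⁴−T_s⁴)/D₁ = σ(T_s⁴−T₂⁴)/D₂, with D₁ = 1/ε₁+1/ε_s−1 = 4.163, D₂ = 1/ε_s+1/ε₂−1 = 3.734.
Solve for T_s⁴: T_s⁴ = (D₂·T₁⁴ + D₁·T₂⁴)/(D₁+D₂) = 7.130×10¹⁰ K⁴.

T_s ≈ 517 K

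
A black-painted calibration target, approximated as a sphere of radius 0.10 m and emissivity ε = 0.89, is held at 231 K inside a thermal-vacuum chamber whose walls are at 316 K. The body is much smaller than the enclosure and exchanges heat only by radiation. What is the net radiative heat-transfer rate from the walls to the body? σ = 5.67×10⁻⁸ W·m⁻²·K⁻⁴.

For a small grey body in a large enclosure: P_net = εσA(T_body⁴ − T_wall⁴).
A = 4πr² = 0.1257 m²; T_body⁴ − T_wall⁴ = 2.847×10⁹ − 9.971×10⁹ = -7.124×10⁹ K⁴.
|P_net| = 0.89·5.67×10⁻⁸·0.1257·7.124×10⁹.

P_net ≈ 45.2 W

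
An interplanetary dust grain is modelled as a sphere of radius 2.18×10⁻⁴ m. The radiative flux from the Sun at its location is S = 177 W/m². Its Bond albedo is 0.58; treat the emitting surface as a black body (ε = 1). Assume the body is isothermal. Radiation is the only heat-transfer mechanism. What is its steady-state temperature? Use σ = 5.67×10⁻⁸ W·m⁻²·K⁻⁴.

At equilibrium, absorbed power = emitted power.
Absorbing cross-section = πr² = 1.493×10⁻⁷ m²; emitting surface = 4πr² = 5.972×10⁻⁷ m² (ratio 4).
(1−a)S·A_cross = εσ·A_surf·T⁴  ⇒  T⁴ = (1−a)S/(4σ).
T⁴ = 0.420·177/(4·5.67×10⁻⁸) = 3.278×10⁸ K⁴.
T = (3.278×10⁸)^(1/4).

T ≈ 135 K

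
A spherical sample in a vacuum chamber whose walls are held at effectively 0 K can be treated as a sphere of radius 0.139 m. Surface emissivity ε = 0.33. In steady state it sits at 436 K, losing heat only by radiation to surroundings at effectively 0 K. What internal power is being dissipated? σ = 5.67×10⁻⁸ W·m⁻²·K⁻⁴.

Steady state: P = εσA T⁴.
A = 4πr² = 0.2428 m²; T⁴ = (436)⁴ = 3.614×10¹⁰ K⁴.
P = 0.33 × 5.67×10⁻⁸ × 0.2428 × 3.614×10¹⁰.

P ≈ 164 W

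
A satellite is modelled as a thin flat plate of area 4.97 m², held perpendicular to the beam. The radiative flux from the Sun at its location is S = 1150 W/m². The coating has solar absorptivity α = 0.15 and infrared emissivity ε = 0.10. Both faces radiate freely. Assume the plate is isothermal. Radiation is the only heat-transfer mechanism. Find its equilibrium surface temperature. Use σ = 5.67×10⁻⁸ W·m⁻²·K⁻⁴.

At equilibrium, absorbed power = emitted power.
Absorbing cross-section = A = 4.970 m²; emitting surface = 2A = 9.940 m² (ratio 2).
αS·A_cross = εσ·A_surf·T⁴  ⇒  T⁴ = αS/(ε·2σ).
T⁴ = 0.150·1150/(0.10·2·5.67×10⁻⁸) = 1.521×10¹⁰ K⁴.
T = (1.521×10¹⁰)^(1/4).

T ≈ 351 K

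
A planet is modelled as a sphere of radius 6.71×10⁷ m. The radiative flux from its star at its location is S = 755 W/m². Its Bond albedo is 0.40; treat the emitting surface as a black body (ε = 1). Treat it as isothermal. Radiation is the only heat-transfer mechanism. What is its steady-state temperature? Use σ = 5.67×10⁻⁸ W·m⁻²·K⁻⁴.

T ≈ 211 K

At equilibrium, absorbed power = emitted power.
Absorbing cross-section = πr² = 1.414×10¹⁶ m²; emitting surface = 4πr² = 5.658×10¹⁶ m² (ratio 4).
(1−a)S·A_cross = εσ·A_surf·T⁴  ⇒  T⁴ = (1−a)S/(4σ).
T⁴ = 0.600·755/(4·5.67×10⁻⁸) = 1.997×10⁹ K⁴.
T = (1.997×10⁹)^(1/4).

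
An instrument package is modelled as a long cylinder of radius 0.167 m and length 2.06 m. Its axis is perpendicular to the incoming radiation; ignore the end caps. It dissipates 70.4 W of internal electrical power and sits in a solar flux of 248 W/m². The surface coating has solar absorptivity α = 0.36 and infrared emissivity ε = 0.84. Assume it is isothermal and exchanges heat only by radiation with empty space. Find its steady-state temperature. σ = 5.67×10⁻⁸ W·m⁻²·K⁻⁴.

At steady state, absorbed solar power + internal power = radiated power.
Absorbed: α·S·A_cross = 0.36·248·0.6880 = 61.43 W (cross-section 2rL).
Total input = 61.43 + 70.4 = 131.8 W.
Radiated: εσ·A_surf·T⁴ with A_surf = 2πrL = 2.162 m².
T⁴ = 131.8/(0.84·5.67×10⁻⁸·2.162) = 1.281×10⁹ K⁴.

T ≈ 189 K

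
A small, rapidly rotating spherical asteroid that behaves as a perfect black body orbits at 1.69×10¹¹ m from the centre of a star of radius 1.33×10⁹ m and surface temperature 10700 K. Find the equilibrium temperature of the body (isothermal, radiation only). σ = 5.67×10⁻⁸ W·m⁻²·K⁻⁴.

T ≈ 671 K

The star's surface emits σT_*⁴; at distance d the flux is S = σT_*⁴(R_*/d)².
S = 5.67×10⁻⁸·(10700)⁴·(1.33×10⁹/1.69×10¹¹)² = 46030 W/m².
For an isothermal sphere T⁴ = (1−a)S/(4σ) = 2.030×10¹¹ K⁴.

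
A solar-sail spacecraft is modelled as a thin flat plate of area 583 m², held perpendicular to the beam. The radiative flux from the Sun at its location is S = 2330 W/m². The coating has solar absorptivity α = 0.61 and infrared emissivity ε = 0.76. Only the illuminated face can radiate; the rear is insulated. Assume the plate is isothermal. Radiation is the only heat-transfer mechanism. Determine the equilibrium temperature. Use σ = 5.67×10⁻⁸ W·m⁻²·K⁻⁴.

T ≈ 426 K

At equilibrium, absorbed power = emitted power.
Absorbing cross-section = A = 583.0 m²; emitting surface = A = 583.0 m² (ratio 1).
αS·A_cross = εσ·A_surf·T⁴  ⇒  T⁴ = αS/(ε·1σ).
T⁴ = 0.610·2330/(0.76·1·5.67×10⁻⁸) = 3.298×10¹⁰ K⁴.
T = (3.298×10¹⁰)^(1/4).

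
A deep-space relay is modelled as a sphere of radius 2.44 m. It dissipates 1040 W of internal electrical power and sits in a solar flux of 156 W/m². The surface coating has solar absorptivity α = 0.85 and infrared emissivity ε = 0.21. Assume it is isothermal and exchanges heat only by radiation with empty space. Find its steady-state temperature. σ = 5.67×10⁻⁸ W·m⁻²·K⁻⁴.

At steady state, absorbed solar power + internal power = radiated power.
Absorbed: α·S·A_cross = 0.85·156·18.70 = 2480 W (cross-section πr²).
Total input = 2480 + 1040 = 3520 W.
Radiated: εσ·A_surf·T⁴ with A_surf = 4πr² = 74.82 m².
T⁴ = 3520/(0.21·5.67×10⁻⁸·74.82) = 3.952×10⁹ K⁴.

T ≈ 251 K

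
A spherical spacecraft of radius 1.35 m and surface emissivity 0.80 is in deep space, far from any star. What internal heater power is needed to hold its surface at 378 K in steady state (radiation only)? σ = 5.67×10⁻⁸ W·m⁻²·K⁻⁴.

P = εσ·4πr²·T⁴.
4πr² = 22.90 m²; T⁴ = 2.042×10¹⁰ K⁴.
P = 0.80·5.67×10⁻⁸·22.90·2.042×10¹⁰.

P ≈ 21200 W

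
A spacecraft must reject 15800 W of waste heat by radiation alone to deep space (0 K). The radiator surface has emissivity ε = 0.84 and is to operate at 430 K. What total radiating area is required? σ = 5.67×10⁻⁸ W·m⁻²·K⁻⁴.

A ≈ 9.70 m²

P = εσA T⁴ ⇒ A = P/(εσT⁴).
T⁴ = 3.419×10¹⁰ K⁴.
A = 15800/(0.84 × 5.67×10⁻⁸ × 3.419×10¹⁰).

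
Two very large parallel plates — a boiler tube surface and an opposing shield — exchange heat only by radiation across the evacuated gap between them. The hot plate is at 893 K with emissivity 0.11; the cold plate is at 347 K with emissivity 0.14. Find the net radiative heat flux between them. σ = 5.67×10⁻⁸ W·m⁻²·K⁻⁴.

q ≈ 2310 W/m²

For two infinite grey parallel plates, q = σ(T₁⁴ − T₂⁴)/(1/ε₁ + 1/ε₂ − 1).
T₁⁴ − T₂⁴ = 6.359×10¹¹ − 1.450×10¹⁰ = 6.214×10¹¹ K⁴.
1/ε₁ + 1/ε₂ − 1 = 9.091 + 7.143 − 1 = 15.23.
q = 5.67×10⁻⁸ × 6.214×10¹¹ / 15.23.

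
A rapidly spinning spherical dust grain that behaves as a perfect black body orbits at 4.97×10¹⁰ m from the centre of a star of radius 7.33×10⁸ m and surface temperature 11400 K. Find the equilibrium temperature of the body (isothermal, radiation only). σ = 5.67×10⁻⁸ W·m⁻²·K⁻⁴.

The star's surface emits σT_*⁴; at distance d the flux is S = σT_*⁴(R_*/d)².
S = 5.67×10⁻⁸·(11400)⁴·(7.33×10⁸/4.97×10¹⁰)² = 2.083×10⁵ W/m².
For an isothermal sphere T⁴ = (1−a)S/(4σ) = 9.184×10¹¹ K⁴.

T ≈ 979 K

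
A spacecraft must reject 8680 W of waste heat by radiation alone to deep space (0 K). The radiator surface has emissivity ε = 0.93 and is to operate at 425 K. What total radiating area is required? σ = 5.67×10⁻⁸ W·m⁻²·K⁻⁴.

A ≈ 5.05 m²

P = εσA T⁴ ⇒ A = P/(εσT⁴).
T⁴ = 3.263×10¹⁰ K⁴.
A = 8680/(0.93 × 5.67×10⁻⁸ × 3.263×10¹⁰).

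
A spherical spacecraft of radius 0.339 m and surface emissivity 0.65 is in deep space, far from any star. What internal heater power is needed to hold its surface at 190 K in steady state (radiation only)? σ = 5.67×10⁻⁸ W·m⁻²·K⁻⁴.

P = εσ·4πr²·T⁴.
4πr² = 1.444 m²; T⁴ = 1.303×10⁹ K⁴.
P = 0.65·5.67×10⁻⁸·1.444·1.303×10⁹.

P ≈ 69.4 W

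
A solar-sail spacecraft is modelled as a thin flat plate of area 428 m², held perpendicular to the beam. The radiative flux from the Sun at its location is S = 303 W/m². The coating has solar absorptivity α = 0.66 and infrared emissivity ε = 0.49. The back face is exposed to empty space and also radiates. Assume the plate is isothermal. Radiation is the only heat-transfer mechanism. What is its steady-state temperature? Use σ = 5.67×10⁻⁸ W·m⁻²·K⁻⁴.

At equilibrium, absorbed power = emitted power.
Absorbing cross-section = A = 428.0 m²; emitting surface = 2A = 856.0 m² (ratio 2).
αS·A_cross = εσ·A_surf·T⁴  ⇒  T⁴ = αS/(ε·2σ).
T⁴ = 0.660·303/(0.49·2·5.67×10⁻⁸) = 3.599×10⁹ K⁴.
T = (3.599×10⁹)^(1/4).

T ≈ 245 K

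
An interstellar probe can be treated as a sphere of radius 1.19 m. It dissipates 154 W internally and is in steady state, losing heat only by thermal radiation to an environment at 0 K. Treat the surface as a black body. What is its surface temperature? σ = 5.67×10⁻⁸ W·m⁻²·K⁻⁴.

Steady state: internal power = radiated power, P = εσA T⁴.
Radiating area A = 4πr² = 17.80 m².
T⁴ = P/(εσA) = 154/(1.0·5.67×10⁻⁸·17.80) = 1.526×10⁸ K⁴.
T = (1.526×10⁸)^(1/4).

T ≈ 111 K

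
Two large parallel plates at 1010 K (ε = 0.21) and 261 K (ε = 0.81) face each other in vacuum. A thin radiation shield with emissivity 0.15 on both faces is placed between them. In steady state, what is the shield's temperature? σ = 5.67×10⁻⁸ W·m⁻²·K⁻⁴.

In steady state the net flux on the hot side equals that on the cold side.
σ(T₁⁴−T_s⁴)/D₁ = σ(T_s⁴−T₂⁴)/D₂, with D₁ = 1/ε₁+1/ε_s−1 = 10.43, D₂ = 1/ε_s+1/ε₂−1 = 6.901.
Solve for T_s⁴: T_s⁴ = (D₂·T₁⁴ + D₁·T₂⁴)/(D₁+D₂) = 4.172×10¹¹ K⁴.

T_s ≈ 804 K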